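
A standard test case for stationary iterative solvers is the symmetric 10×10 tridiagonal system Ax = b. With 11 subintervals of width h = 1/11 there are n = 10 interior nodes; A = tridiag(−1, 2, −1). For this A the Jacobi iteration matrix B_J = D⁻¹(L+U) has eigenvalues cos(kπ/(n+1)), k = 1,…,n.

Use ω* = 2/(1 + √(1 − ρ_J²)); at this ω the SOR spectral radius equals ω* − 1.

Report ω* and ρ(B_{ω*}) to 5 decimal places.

ρ_J = max_k |cos(kπ/11)| = cos(π/11) = 0.95949
√(1−ρ_J²) simplifies to sin(π/11) = 0.281733.
[ω*] 2 ÷ (1 + 0.281733) = 2 ÷ 1.281733 = 1.56039.
At ω = 1.56039 every |λ(B_ω)| = ω−1, so ρ_SOR = 0.56039.

ω* = 1.56039, ρ_SOR = 0.56039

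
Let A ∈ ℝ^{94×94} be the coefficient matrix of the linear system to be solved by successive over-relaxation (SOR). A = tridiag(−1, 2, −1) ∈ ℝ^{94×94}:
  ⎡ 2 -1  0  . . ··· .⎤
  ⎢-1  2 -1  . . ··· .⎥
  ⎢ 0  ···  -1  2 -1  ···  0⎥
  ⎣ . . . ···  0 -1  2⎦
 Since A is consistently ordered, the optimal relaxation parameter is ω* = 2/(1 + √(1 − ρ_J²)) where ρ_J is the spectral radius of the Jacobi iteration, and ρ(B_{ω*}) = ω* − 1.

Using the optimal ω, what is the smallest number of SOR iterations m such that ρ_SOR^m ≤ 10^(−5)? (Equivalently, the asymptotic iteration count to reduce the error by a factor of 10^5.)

ρ_J = max_k |cos(kπ/95)| = cos(π/95) = 0.9994533
1 − cos²(π/95) = sin²(π/95) ⇒ √(1−ρ_J²) = sin(π/95) = 0.0330634.
[ω*] 2 ÷ (1 + 0.0330634) = 2 ÷ 1.0330634 = 1.9359896.
and ρ(B_{ω*}) = 1.9359896 − 1 = 0.9359896.
ρ_SOR^m ≤ 10^(−5) ⇔ m ≥ 5·ln10/(−ln 0.9359896) = 11.5129/0.0661509 = 174.040; m = ⌈174.040⌉ = 175.

m = 175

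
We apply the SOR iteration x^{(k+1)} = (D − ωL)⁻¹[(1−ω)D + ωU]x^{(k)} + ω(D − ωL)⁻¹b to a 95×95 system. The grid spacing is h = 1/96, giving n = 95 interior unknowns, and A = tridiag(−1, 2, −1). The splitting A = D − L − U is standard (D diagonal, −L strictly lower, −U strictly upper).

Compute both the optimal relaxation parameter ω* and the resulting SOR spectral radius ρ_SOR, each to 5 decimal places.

ω* = 1.93664, ρ_SOR = 0.93664

spectrum of D⁻¹(L+U) = {cos(kπ/96) : 1≤k≤95}; ρ_J = cos(π/96) = 0.99946.
√(1 − cos²(π/96)) = sin(π/96) ≈ 0.032719.
ω* = 2/(1 + 0.032719) = 2/1.032719 = 1.93664.
At ω = 1.93664 every |λ(B_ω)| = ω−1, so ρ_SOR = 0.93664.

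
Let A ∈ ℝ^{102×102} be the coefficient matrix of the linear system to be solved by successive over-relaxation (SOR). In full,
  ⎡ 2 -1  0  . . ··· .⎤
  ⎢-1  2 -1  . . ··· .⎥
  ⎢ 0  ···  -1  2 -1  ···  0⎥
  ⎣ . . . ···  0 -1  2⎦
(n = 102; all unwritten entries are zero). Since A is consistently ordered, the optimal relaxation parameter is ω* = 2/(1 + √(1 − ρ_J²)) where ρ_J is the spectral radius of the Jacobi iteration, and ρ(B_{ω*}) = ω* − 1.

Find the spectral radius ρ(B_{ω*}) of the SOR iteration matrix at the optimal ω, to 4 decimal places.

spectrum of D⁻¹(L+U) = {cos(kπ/103) : 1≤k≤102}; ρ_J = cos(π/103) = 0.9995.
root = sin(π/103) = 0.03050  (since 1−cos² = sin²).
Then 2/(1+√(1−ρ_J²)) = 2/(1+0.03050); ω* = 2/1.03050 = 1.9408.
ρ_SOR = ω* − 1 = 1.9408 − 1 = 0.9408.

ρ_SOR = 0.9408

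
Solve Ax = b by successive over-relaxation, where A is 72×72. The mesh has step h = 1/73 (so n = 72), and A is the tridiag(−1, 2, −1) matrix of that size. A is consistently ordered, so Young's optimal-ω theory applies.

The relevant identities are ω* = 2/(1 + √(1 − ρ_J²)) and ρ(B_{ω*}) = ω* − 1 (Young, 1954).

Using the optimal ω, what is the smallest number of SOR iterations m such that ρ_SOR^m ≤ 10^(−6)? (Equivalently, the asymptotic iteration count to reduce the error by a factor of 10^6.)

B_J for the 72×72 system has eigenvalues cos(kπ/73); ρ_J = cos(π/73) = 0.9990741.
root = sin(π/73) = 0.0430222  (since 1−cos² = sin²).
ω* = 2/(1 + 0.0430222) = 2/1.0430222 = 1.9175047.
At ω = 1.9175047 every |λ(B_ω)| = ω−1, so ρ_SOR = 0.9175047.
6·ln10 = 13.8155; −ln(0.9175047) = 0.0860976; m = ⌈13.8155/0.0860976⌉ = ⌈160.463⌉ = 161.

m = 161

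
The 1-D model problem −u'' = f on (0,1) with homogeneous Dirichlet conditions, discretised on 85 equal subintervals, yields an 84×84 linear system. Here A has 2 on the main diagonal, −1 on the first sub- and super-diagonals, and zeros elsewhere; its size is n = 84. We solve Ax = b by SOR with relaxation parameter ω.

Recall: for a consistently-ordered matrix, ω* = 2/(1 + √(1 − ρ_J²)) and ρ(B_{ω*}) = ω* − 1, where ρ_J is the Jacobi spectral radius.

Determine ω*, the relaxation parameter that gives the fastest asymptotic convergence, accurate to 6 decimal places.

n=84: λ(B_J) = 1 − λ(A)/2 = cos(kπ/85); k=1 gives ρ_J = 0.999317.
√(1 − cos²(π/85)) = sin(π/85) ≈ 0.0369515.
Young: ω* = 2/(1+√(1−ρ_J²)) = 2/(1+0.0369515) = 2/1.0369515 = 1.928731.
At ω = 1.928731 every |λ(B_ω)| = ω−1, so ρ_SOR = 0.928731.

ω* = 1.928731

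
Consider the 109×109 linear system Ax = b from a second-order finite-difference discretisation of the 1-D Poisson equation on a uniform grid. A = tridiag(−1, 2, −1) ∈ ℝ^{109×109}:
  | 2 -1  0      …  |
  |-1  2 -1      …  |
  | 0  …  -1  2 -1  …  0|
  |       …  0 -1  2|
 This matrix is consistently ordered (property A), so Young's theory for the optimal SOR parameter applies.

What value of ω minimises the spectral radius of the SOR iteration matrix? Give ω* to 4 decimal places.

spectrum of D⁻¹(L+U) = {cos(kπ/110) : 1≤k≤109}; ρ_J = cos(π/110) = 0.9996.
√(1−ρ_J²) = |sin(π/110)| = 0.02856
ω* = 2/(1+0.02856) = 1.9445
At ω = 1.9445 every |λ(B_ω)| = ω−1, so ρ_SOR = 0.9445.

ω* = 1.9445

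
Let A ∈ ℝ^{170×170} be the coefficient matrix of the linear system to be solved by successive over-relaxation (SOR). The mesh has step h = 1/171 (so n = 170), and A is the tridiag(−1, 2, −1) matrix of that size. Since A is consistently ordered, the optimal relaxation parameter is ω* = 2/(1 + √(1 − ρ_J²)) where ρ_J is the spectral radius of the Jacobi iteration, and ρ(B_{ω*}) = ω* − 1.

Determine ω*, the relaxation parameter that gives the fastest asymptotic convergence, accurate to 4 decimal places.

½·tridiag(1,0,1) at n=170: λ_k = cos(kπ/171); max |λ| at k=1 ⇒ ρ_J = cos(π/171) ≈ 0.9998.
√(1−ρ_J²) simplifies to sin(π/171) = 0.01837.
ω* = 2/(1+0.01837) = 1.9639
At ω = 1.9639 every |λ(B_ω)| = ω−1, so ρ_SOR = 0.9639.

ω* = 1.9639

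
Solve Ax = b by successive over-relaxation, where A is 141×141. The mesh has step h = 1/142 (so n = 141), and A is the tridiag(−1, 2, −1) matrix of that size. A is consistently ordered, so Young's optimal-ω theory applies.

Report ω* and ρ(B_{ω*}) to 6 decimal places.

ω* = 1.956713, ρ_SOR = 0.956713

ρ_J = max_k |cos(kπ/142)| = cos(π/142) = 0.999755
√(1−ρ_J²) = |sin(π/142)| = 0.0221221
Young: ω* = 2/(1+√(1−ρ_J²)) = 2/(1+0.0221221) = 2/1.0221221 = 1.956713.
Hence ρ(B_{ω*}) = 1.956713 − 1 = 0.956713.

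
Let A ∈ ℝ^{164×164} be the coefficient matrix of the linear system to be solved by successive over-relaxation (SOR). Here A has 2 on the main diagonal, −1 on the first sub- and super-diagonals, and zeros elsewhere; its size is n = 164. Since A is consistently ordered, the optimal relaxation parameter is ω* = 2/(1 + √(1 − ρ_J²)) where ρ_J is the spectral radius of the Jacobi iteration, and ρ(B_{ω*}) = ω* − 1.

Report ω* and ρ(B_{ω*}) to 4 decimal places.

ω* = 1.9626, ρ_SOR = 0.9626

spectrum of D⁻¹(L+U) = {cos(kπ/165) : 1≤k≤164}; ρ_J = cos(π/165) = 0.9998.
1 − cos²(π/165) = sin²(π/165) ⇒ √(1−ρ_J²) = sin(π/165) = 0.01904.
ω* = 2 / (1 + 0.01904) = 2 / 1.01904 ≈ 1.9626.
ρ_SOR = ω* − 1 = 1.9626 − 1 = 0.9626.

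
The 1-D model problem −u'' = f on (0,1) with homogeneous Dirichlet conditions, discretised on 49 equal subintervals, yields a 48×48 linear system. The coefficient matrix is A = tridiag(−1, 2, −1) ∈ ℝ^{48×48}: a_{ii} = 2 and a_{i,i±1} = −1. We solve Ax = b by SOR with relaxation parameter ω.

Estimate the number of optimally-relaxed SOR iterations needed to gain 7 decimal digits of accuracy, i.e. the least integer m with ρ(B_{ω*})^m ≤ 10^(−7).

m = 126

n=48: λ(B_J) = 1 − λ(A)/2 = cos(kπ/49); k=1 gives ρ_J = 0.9979454.
√(1−ρ_J²) = |sin(π/49)| = 0.0640702
ω* = 2/(1+0.0640702) = 1.8795752
[ρ_SOR] ω* − 1 = 0.8795752.
Need (0.8795752)^m ≤ 10^(−7): m ≥ 7·ln10/|ln 0.8795752| = 16.1181/0.128316 = 125.613 ⇒ m = 126.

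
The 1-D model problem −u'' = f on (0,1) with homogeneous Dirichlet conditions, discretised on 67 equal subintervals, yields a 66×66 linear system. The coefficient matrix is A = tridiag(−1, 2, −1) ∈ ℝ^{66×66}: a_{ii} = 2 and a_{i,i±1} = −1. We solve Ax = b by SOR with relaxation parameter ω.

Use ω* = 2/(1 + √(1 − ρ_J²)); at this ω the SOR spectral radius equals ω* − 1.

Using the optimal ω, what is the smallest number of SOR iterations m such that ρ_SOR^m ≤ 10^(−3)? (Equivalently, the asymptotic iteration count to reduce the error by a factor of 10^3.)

m = 74

With n=66, ρ(Jacobi) = cos(π/67) = 0.9989009.
1 − cos²(π/67) = sin²(π/67) ⇒ √(1−ρ_J²) = sin(π/67) = 0.0468723.
So ω* = 2/1.0468723 = 1.9104527 (Young).
and ρ(B_{ω*}) = 1.9104527 − 1 = 0.9104527.
m ≥ 3·ln10 / (−ln 0.9104527) = 73.633; smallest integer m = 74.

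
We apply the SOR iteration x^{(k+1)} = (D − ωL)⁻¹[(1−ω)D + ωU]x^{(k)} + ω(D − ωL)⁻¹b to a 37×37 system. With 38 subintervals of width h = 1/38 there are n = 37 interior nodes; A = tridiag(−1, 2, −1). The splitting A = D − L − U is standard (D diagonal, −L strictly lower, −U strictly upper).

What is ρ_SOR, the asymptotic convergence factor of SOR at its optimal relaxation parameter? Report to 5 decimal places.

With n=37, ρ(Jacobi) = cos(π/38) = 0.99658.
1 − cos²(π/38) = sin²(π/38) ⇒ √(1−ρ_J²) = sin(π/38) = 0.082579.
Then 2/(1+√(1−ρ_J²)) = 2/(1+0.082579); ω* = 2/1.082579 = 1.84744.
ρ_SOR = ω* − 1 = 1.84744 − 1 = 0.84744.

ρ_SOR = 0.84744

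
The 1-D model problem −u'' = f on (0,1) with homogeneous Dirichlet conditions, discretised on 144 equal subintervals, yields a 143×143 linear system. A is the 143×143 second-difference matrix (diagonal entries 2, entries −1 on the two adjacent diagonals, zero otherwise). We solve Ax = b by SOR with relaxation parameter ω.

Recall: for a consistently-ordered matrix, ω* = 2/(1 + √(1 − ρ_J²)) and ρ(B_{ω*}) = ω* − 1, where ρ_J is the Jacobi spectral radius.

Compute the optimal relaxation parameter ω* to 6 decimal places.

ω* = 1.957302

B_J for the 143×143 system has eigenvalues cos(kπ/144); ρ_J = cos(π/144) = 0.999762.
1 − cos²(π/144) = sin²(π/144) ⇒ √(1−ρ_J²) = sin(π/144) = 0.0218149.
[ω*] 2 ÷ (1 + 0.0218149) = 2 ÷ 1.0218149 = 1.957302.
ρ_SOR = ω* − 1 ≈ 0.957302.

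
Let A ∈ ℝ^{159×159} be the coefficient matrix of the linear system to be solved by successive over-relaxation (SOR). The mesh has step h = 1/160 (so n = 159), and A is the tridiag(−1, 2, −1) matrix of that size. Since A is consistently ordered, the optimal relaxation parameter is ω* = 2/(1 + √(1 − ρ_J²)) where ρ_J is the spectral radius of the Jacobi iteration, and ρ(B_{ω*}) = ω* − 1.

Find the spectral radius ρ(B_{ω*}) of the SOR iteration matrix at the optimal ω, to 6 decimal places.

ρ_SOR = 0.961489

[ρ_J] n=159: ρ(B_J) = cos(π/(n+1)) = cos(π/160) = 0.999807.
√(1 − cos²(π/160)) = sin(π/160) ≈ 0.0196337.
ω* = 2 / (1 + 0.0196337) = 2 / 1.0196337 ≈ 1.961489.
and ρ(B_{ω*}) = 1.961489 − 1 = 0.961489.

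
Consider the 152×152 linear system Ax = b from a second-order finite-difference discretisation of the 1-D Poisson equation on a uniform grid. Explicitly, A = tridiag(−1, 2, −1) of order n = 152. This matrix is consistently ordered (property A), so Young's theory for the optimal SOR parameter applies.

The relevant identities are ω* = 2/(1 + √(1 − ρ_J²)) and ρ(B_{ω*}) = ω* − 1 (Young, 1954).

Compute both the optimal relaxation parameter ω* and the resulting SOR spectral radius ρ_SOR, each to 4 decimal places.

spectrum of D⁻¹(L+U) = {cos(kπ/153) : 1≤k≤152}; ρ_J = cos(π/153) = 0.9998.
1 − cos²(π/153) = sin²(π/153) ⇒ √(1−ρ_J²) = sin(π/153) = 0.02053.
Young: ω* = 2/(1+√(1−ρ_J²)) = 2/(1+0.02053) = 2/1.02053 = 1.9598.
ρ_SOR = ω* − 1 = 1.9598 − 1 = 0.9598.

ω* = 1.9598, ρ_SOR = 0.9598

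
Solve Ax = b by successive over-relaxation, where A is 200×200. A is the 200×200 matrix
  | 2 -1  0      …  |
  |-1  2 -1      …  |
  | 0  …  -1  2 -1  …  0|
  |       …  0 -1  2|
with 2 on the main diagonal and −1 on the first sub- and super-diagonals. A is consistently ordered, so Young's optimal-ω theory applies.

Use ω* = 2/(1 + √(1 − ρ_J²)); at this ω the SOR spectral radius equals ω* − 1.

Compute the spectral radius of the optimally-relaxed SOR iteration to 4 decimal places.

½·tridiag(1,0,1) at n=200: λ_k = cos(kπ/201); max |λ| at k=1 ⇒ ρ_J = cos(π/201) ≈ 0.9999.
√(1 − cos²(π/201)) = sin(π/201) ≈ 0.01563.
So ω* = 2/1.01563 = 1.9692 (Young).
[ρ_SOR] ω* − 1 = 0.9692.

ρ_SOR = 0.9692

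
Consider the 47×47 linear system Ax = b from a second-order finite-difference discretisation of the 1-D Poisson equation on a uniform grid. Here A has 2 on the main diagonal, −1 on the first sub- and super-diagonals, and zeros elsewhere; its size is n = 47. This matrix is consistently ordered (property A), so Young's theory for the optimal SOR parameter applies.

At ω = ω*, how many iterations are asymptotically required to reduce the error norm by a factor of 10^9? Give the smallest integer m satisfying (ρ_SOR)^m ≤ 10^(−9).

spectrum of D⁻¹(L+U) = {cos(kπ/48) : 1≤k≤47}; ρ_J = cos(π/48) = 0.9978589.
root = sin(π/48) = 0.0654031  (since 1−cos² = sin²).
ω* = 2 / (1 + 0.0654031) = 2 / 1.0654031 ≈ 1.8772237.
[ρ_SOR] ω* − 1 = 0.8772237.
9·ln10 = 20.7233; −ln(0.8772237) = 0.130993; m = ⌈20.7233/0.130993⌉ = ⌈158.202⌉ = 159.

m = 159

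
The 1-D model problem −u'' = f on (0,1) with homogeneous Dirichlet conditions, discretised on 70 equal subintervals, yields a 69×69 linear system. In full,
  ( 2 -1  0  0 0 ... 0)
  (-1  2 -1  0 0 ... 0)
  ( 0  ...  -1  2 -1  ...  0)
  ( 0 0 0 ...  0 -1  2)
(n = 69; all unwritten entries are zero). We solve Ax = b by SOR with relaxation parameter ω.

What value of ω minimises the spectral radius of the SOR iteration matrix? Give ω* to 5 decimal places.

n=69: λ(B_J) = 1 − λ(A)/2 = cos(kπ/70); k=1 gives ρ_J = 0.99899.
1 − cos²(π/70) = sin²(π/70) ⇒ √(1−ρ_J²) = sin(π/70) = 0.044865.
ω* = 2 / (1 + 0.044865) = 2 / 1.044865 ≈ 1.91412.
ρ_SOR = ω* − 1 = 1.91412 − 1 = 0.91412.

ω* = 1.91412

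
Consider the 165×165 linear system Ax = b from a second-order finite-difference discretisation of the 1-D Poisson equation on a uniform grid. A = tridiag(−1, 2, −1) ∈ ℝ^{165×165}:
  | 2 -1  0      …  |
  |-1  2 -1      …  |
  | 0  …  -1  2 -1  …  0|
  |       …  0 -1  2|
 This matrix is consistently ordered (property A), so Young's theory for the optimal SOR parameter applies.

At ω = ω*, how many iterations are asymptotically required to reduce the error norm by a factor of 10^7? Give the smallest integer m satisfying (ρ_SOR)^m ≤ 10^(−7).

B_J for the 165×165 system has eigenvalues cos(kπ/166); ρ_J = cos(π/166) = 0.9998209.
√(1−ρ_J²) simplifies to sin(π/166) = 0.0189241.
So ω* = 2/1.0189241 = 1.9628547 (Young).
ρ_SOR = ω* − 1 ≈ 0.9628547.
(0.9628547)^m ≤ 10^{−7}  ⇒  m·ln(0.9628547) ≤ −7·ln10  ⇒  m ≥ 425.810  ⇒  m = 426

m = 426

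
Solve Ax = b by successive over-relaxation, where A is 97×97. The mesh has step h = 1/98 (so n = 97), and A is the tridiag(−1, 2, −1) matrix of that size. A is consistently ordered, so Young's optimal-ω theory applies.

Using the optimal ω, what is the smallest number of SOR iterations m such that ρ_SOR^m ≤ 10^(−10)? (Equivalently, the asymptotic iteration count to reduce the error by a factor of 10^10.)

spectrum of D⁻¹(L+U) = {cos(kπ/98) : 1≤k≤97}; ρ_J = cos(π/98) = 0.9994862.
1 − cos²(π/98) = sin²(π/98) ⇒ √(1−ρ_J²) = sin(π/98) = 0.0320516.
Young: ω* = 2/(1+√(1−ρ_J²)) = 2/(1+0.0320516) = 2/1.0320516 = 1.9378876.
[ρ_SOR] ω* − 1 = 0.9378876.
ρ_SOR^m ≤ 10^(−10) ⇔ m ≥ 10·ln10/(−ln 0.9378876) = 23.0259/0.0641252 = 359.077; m = ⌈359.077⌉ = 360.

m = 360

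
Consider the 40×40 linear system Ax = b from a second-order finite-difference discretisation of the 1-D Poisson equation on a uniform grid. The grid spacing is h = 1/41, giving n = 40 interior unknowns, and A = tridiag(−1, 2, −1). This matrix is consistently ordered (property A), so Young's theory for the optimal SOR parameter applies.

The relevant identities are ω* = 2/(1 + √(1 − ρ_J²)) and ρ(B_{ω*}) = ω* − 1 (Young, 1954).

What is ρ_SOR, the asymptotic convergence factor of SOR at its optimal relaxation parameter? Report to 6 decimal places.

ρ_SOR = 0.857788

B_J for the 40×40 system has eigenvalues cos(kπ/41); ρ_J = cos(π/41) = 0.997066.
√(1−ρ_J²) simplifies to sin(π/41) = 0.0765493.
[ω*] 2 ÷ (1 + 0.0765493) = 2 ÷ 1.0765493 = 1.857788.
At ω = 1.857788 every |λ(B_ω)| = ω−1, so ρ_SOR = 0.857788.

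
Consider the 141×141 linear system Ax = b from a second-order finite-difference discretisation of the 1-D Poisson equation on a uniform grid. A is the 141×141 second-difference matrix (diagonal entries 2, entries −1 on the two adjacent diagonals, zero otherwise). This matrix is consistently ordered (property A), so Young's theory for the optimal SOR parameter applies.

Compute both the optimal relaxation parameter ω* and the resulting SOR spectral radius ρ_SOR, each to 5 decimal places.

ρ_J = max_k |cos(kπ/142)| = cos(π/142) = 0.99976
√(1−ρ_J²) simplifies to sin(π/142) = 0.022122.
Then 2/(1+√(1−ρ_J²)) = 2/(1+0.022122); ω* = 2/1.022122 = 1.95671.
At ω = 1.95671 every |λ(B_ω)| = ω−1, so ρ_SOR = 0.95671.

ω* = 1.95671, ρ_SOR = 0.95671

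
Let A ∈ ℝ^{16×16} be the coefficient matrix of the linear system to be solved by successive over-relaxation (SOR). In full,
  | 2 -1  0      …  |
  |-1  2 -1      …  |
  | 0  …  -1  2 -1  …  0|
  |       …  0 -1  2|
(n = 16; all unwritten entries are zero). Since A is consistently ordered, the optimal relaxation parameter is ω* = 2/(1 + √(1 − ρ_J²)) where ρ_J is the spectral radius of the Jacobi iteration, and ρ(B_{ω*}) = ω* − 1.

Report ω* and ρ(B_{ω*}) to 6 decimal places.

ω* = 1.689547, ρ_SOR = 0.689547

B_J for the 16×16 system has eigenvalues cos(kπ/17); ρ_J = cos(π/17) = 0.982973.
√(1 − cos²(π/17)) = sin(π/17) ≈ 0.1837495.
Young: ω* = 2/(1+√(1−ρ_J²)) = 2/(1+0.1837495) = 2/1.1837495 = 1.689547.
[ρ_SOR] ω* − 1 = 0.689547.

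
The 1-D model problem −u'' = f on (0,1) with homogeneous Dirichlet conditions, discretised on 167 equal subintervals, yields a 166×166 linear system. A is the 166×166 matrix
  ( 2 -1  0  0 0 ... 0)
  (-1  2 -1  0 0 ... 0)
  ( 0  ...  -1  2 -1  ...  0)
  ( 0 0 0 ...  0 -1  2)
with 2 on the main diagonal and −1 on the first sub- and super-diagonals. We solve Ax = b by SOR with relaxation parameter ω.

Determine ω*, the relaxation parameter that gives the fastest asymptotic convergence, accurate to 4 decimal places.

ω* = 1.9631

n=166: λ(B_J) = 1 − λ(A)/2 = cos(kπ/167); k=1 gives ρ_J = 0.9998.
√(1−ρ_J²) = |sin(π/167)| = 0.01881
[ω*] 2 ÷ (1 + 0.01881) = 2 ÷ 1.01881 = 1.9631.
ρ(B_{ω*}) = ω*−1 = 0.9631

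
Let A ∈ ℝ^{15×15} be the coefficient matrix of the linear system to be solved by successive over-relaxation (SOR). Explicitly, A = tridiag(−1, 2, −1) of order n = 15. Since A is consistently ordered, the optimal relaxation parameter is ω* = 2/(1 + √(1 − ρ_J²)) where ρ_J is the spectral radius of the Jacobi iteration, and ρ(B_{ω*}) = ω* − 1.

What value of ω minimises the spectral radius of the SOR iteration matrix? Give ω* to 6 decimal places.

With n=15, ρ(Jacobi) = cos(π/16) = 0.980785.
√(1 − cos²(π/16)) = sin(π/16) ≈ 0.1950903.
So ω* = 2/1.1950903 = 1.673514 (Young).
ρ_SOR = ω* − 1 ≈ 0.673514.

ω* = 1.673514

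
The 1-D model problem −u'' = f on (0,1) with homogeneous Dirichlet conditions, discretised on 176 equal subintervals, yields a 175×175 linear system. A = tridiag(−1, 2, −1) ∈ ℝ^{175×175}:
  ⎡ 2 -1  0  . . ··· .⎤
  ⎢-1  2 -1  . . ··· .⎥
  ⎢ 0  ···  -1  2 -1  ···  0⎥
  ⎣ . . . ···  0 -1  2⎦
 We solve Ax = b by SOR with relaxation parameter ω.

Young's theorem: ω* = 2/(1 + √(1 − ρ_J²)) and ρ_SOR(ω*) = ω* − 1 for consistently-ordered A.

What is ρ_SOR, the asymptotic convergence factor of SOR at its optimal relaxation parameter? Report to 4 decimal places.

spectrum of D⁻¹(L+U) = {cos(kπ/176) : 1≤k≤175}; ρ_J = cos(π/176) = 0.9998.
√(1−ρ_J²) simplifies to sin(π/176) = 0.01785.
Young: ω* = 2/(1+√(1−ρ_J²)) = 2/(1+0.01785) = 2/1.01785 = 1.9649.
ρ_SOR = ω* − 1 ≈ 0.9649.

ρ_SOR = 0.9649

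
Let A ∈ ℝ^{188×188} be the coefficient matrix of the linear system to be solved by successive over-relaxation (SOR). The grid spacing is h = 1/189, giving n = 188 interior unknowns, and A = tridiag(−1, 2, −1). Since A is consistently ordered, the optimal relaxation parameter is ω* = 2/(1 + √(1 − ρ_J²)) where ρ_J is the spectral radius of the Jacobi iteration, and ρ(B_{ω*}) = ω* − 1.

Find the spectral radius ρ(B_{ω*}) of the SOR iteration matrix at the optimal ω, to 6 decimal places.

spectrum of D⁻¹(L+U) = {cos(kπ/189) : 1≤k≤188}; ρ_J = cos(π/189) = 0.999862.
1 − cos²(π/189) = sin²(π/189) ⇒ √(1−ρ_J²) = sin(π/189) = 0.0166214.
ω* = 2/(1+0.0166214) = 1.967301
[ρ_SOR] ω* − 1 = 0.967301.

ρ_SOR = 0.967301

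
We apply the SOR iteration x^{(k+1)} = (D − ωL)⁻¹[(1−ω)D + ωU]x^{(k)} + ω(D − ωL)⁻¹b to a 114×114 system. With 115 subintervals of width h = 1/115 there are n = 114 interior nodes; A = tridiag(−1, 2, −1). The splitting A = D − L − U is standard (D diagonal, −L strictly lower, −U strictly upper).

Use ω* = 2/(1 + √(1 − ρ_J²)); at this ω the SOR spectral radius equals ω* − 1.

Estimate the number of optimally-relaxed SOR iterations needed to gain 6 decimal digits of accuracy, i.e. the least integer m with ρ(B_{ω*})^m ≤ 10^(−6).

B_J for the 114×114 system has eigenvalues cos(kπ/115); ρ_J = cos(π/115) = 0.9996269.
√(1 − cos²(π/115)) = sin(π/115) ≈ 0.0273148.
Young: ω* = 2/(1+√(1−ρ_J²)) = 2/(1+0.0273148) = 2/1.0273148 = 1.9468229.
At ω = 1.9468229 every |λ(B_ω)| = ω−1, so ρ_SOR = 0.9468229.
For 6 digits: m = 6·ln10 / (−ln 0.9468229) = 13.8155/0.0546432 = 252.831; round up → m = 253.

m = 253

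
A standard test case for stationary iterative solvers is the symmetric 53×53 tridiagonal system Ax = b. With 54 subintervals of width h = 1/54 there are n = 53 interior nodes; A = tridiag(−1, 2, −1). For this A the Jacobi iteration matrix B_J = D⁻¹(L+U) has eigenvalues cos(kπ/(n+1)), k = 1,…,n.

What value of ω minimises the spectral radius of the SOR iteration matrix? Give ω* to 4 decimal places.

[ρ_J] n=53: ρ(B_J) = cos(π/(n+1)) = cos(π/54) = 0.9983.
root = sin(π/54) = 0.05814  (since 1−cos² = sin²).
ω* = 2 / (1 + 0.05814) = 2 / 1.05814 ≈ 1.8901.
and ρ(B_{ω*}) = 1.8901 − 1 = 0.8901.

ω* = 1.8901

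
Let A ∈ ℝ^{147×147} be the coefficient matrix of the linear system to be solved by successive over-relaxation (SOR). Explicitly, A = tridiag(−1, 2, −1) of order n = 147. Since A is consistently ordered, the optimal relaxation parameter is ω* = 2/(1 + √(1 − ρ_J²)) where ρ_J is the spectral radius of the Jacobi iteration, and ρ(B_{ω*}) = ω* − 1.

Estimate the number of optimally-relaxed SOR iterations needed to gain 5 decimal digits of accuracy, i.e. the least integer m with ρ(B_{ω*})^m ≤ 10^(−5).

m = 272

ρ_J = max_k |cos(kπ/148)| = cos(π/148) = 0.9997747
√(1−ρ_J²) = |sin(π/148)| = 0.0212254
So ω* = 2/1.0212254 = 1.9584315 (Young).
ρ_SOR = ω* − 1 ≈ 0.9584315.
m ≥ 5·ln10 / (−ln 0.9584315) = 271.165; smallest integer m = 272.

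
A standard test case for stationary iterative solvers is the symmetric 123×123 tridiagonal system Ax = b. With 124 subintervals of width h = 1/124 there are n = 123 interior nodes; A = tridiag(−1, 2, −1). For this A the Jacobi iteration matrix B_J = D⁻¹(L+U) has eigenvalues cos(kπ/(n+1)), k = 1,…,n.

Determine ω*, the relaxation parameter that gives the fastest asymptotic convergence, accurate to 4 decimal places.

ρ_J = max_k |cos(kπ/124)| = cos(π/124) = 0.9997
√(1 − cos²(π/124)) = sin(π/124) ≈ 0.02533.
ω* = 2/(1 + 0.02533) = 2/1.02533 = 1.9506.
[ρ_SOR] ω* − 1 = 0.9506.

ω* = 1.9506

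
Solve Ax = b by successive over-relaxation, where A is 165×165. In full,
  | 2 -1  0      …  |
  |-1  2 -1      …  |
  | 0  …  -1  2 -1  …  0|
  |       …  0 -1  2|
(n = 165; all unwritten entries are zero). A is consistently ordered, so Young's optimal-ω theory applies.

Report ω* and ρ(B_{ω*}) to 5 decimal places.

½·tridiag(1,0,1) at n=165: λ_k = cos(kπ/166); max |λ| at k=1 ⇒ ρ_J = cos(π/166) ≈ 0.99982.
1 − cos²(π/166) = sin²(π/166) ⇒ √(1−ρ_J²) = sin(π/166) = 0.018924.
So ω* = 2/1.018924 = 1.96285 (Young).
Hence ρ(B_{ω*}) = 1.96285 − 1 = 0.96285.

ω* = 1.96285, ρ_SOR = 0.96285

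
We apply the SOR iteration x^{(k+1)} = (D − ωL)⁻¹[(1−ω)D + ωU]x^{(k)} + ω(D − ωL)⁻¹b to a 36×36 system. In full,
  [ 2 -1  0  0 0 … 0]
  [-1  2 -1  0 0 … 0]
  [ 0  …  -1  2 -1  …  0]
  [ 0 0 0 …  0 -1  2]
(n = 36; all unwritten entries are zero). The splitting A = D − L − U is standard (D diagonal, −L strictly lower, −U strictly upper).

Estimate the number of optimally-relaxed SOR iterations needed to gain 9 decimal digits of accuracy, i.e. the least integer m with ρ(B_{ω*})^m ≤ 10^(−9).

m = 122

ρ_J = max_k |cos(kπ/37)| = cos(π/37) = 0.9963975
root = sin(π/37) = 0.0848059  (since 1−cos² = sin²).
ω* = 2/(1+0.0848059) = 1.8436478
and ρ(B_{ω*}) = 1.8436478 − 1 = 0.8436478.
(0.8436478)^m ≤ 10^{−9}  ⇒  m·ln(0.8436478) ≤ −9·ln10  ⇒  m ≥ 121.887  ⇒  m = 122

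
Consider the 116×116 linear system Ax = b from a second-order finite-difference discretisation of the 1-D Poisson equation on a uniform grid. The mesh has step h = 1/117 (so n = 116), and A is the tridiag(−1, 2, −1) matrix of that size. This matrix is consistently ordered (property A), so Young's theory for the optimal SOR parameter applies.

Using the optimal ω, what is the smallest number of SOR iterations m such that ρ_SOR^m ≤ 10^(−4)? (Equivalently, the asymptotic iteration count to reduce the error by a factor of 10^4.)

n=116: λ(B_J) = 1 − λ(A)/2 = cos(kπ/117); k=1 gives ρ_J = 0.9996395.
√(1 − cos²(π/117)) = sin(π/117) ≈ 0.0268480.
[ω*] 2 ÷ (1 + 0.0268480) = 2 ÷ 1.0268480 = 1.9477079.
[ρ_SOR] ω* − 1 = 0.9477079.
Need (0.9477079)^m ≤ 10^(−4): m ≥ 4·ln10/|ln 0.9477079| = 9.21034/0.0537089 = 171.486 ⇒ m = 172.

m = 172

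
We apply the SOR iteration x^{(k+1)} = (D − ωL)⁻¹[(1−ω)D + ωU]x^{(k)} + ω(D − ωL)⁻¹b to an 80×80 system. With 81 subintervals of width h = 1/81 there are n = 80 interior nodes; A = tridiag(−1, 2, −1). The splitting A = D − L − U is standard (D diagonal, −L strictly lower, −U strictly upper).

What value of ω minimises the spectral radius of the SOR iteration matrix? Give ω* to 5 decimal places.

[ρ_J] n=80: ρ(B_J) = cos(π/(n+1)) = cos(π/81) = 0.99925.
√(1−ρ_J²) simplifies to sin(π/81) = 0.038775.
So ω* = 2/1.038775 = 1.92534 (Young).
Hence ρ(B_{ω*}) = 1.92534 − 1 = 0.92534.

ω* = 1.92534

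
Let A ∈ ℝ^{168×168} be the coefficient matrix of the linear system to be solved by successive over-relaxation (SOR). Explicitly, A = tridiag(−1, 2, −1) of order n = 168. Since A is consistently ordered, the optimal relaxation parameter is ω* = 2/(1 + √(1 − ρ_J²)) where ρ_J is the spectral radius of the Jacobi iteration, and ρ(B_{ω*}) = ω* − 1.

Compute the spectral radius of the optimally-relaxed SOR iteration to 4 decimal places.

ρ_SOR = 0.9635

B_J for the 168×168 system has eigenvalues cos(kπ/169); ρ_J = cos(π/169) = 0.9998.
√(1−ρ_J²) = |sin(π/169)| = 0.01859
[ω*] 2 ÷ (1 + 0.01859) = 2 ÷ 1.01859 = 1.9635.
At ω = 1.9635 every |λ(B_ω)| = ω−1, so ρ_SOR = 0.9635.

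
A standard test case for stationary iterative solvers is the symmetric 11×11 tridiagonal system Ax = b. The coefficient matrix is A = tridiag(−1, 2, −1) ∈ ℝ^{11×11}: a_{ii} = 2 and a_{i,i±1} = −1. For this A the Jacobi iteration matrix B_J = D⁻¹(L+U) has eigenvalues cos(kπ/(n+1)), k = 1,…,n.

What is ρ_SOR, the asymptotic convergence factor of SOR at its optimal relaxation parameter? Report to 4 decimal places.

ρ_SOR = 0.5888

B_J for the 11×11 system has eigenvalues cos(kπ/12); ρ_J = cos(π/12) = 0.9659.
1 − cos²(π/12) = sin²(π/12) ⇒ √(1−ρ_J²) = sin(π/12) = 0.25882.
Young: ω* = 2/(1+√(1−ρ_J²)) = 2/(1+0.25882) = 2/1.25882 = 1.5888.
At ω = 1.5888 every |λ(B_ω)| = ω−1, so ρ_SOR = 0.5888.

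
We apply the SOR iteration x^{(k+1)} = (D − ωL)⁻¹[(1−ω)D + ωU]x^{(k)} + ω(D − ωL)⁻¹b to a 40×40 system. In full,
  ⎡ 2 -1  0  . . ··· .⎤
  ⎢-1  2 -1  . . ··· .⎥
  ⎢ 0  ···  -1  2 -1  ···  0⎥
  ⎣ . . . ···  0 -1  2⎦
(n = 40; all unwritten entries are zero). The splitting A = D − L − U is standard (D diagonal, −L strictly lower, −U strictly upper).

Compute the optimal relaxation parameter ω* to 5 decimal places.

½·tridiag(1,0,1) at n=40: λ_k = cos(kπ/41); max |λ| at k=1 ⇒ ρ_J = cos(π/41) ≈ 0.99707.
root = sin(π/41) = 0.076549  (since 1−cos² = sin²).
ω* = 2/(1+0.076549) = 1.85779
ρ(B_{ω*}) = ω*−1 = 0.85779

ω* = 1.85779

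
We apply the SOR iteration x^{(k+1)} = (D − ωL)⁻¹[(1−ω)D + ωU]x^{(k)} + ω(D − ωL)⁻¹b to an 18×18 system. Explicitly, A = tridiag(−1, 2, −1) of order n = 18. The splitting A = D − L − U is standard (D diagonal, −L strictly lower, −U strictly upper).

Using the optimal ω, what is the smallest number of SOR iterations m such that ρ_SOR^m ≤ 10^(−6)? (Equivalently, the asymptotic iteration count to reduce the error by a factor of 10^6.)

B_J for the 18×18 system has eigenvalues cos(kπ/19); ρ_J = cos(π/19) = 0.9863613.
√(1−ρ_J²) simplifies to sin(π/19) = 0.1645946.
[ω*] 2 ÷ (1 + 0.1645946) = 2 ÷ 1.1645946 = 1.7173358.
[ρ_SOR] ω* − 1 = 0.7173358.
6·ln10 = 13.8155; −ln(0.7173358) = 0.332211; m = ⌈13.8155/0.332211⌉ = ⌈41.587⌉ = 42.

m = 42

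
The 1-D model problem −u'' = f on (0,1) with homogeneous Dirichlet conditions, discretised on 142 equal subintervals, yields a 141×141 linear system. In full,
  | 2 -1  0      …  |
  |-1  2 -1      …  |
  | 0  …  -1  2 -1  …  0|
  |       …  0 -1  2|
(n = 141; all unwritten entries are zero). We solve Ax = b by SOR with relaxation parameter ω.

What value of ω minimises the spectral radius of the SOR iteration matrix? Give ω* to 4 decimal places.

spectrum of D⁻¹(L+U) = {cos(kπ/142) : 1≤k≤141}; ρ_J = cos(π/142) = 0.9998.
1 − cos²(π/142) = sin²(π/142) ⇒ √(1−ρ_J²) = sin(π/142) = 0.02212.
[ω*] 2 ÷ (1 + 0.02212) = 2 ÷ 1.02212 = 1.9567.
[ρ_SOR] ω* − 1 = 0.9567.

ω* = 1.9567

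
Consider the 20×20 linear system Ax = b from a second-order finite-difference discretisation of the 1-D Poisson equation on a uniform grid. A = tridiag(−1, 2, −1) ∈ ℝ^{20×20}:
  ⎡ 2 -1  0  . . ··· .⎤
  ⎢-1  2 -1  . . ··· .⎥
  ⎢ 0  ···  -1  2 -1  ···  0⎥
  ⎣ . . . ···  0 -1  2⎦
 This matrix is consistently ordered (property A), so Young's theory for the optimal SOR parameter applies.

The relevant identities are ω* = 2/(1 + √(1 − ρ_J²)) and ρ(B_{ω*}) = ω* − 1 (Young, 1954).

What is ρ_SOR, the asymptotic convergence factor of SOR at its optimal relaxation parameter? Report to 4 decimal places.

ρ_SOR = 0.7406

ρ_J = max_k |cos(kπ/21)| = cos(π/21) = 0.9888
root = sin(π/21) = 0.14904  (since 1−cos² = sin²).
Young: ω* = 2/(1+√(1−ρ_J²)) = 2/(1+0.14904) = 2/1.14904 = 1.7406.
[ρ_SOR] ω* − 1 = 0.7406.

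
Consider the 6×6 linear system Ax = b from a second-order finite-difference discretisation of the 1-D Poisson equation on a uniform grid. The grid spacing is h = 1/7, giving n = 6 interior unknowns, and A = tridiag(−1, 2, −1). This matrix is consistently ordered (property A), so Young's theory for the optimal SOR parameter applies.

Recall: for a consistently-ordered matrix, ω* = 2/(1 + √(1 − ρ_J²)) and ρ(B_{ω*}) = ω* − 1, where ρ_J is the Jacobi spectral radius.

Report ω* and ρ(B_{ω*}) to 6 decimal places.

n=6: λ(B_J) = 1 − λ(A)/2 = cos(kπ/7); k=1 gives ρ_J = 0.900969.
root = sin(π/7) = 0.4338837  (since 1−cos² = sin²).
ω* = 2/(1 + 0.4338837) = 2/1.4338837 = 1.394813.
ρ(B_{ω*}) = ω*−1 = 0.394813

ω* = 1.394813, ρ_SOR = 0.394813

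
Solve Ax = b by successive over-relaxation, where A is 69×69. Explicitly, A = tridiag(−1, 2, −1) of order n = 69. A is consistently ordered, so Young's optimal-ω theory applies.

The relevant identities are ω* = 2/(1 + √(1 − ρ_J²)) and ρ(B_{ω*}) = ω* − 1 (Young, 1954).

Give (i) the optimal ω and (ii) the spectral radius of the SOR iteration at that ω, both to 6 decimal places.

ρ_J = max_k |cos(kπ/70)| = cos(π/70) = 0.998993
√(1 − cos²(π/70)) = sin(π/70) ≈ 0.0448648.
So ω* = 2/1.0448648 = 1.914123 (Young).
Hence ρ(B_{ω*}) = 1.914123 − 1 = 0.914123.

ω* = 1.914123, ρ_SOR = 0.914123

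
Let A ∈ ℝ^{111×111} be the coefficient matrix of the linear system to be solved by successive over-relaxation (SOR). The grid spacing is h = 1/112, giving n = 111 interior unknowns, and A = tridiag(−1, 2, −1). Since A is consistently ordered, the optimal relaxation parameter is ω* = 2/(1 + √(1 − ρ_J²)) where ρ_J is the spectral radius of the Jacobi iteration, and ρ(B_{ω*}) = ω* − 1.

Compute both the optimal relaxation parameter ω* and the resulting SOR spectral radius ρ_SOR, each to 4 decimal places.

ω* = 1.9454, ρ_SOR = 0.9454

With n=111, ρ(Jacobi) = cos(π/112) = 0.9996.
1 − cos²(π/112) = sin²(π/112) ⇒ √(1−ρ_J²) = sin(π/112) = 0.02805.
[ω*] 2 ÷ (1 + 0.02805) = 2 ÷ 1.02805 = 1.9454.
Hence ρ(B_{ω*}) = 1.9454 − 1 = 0.9454.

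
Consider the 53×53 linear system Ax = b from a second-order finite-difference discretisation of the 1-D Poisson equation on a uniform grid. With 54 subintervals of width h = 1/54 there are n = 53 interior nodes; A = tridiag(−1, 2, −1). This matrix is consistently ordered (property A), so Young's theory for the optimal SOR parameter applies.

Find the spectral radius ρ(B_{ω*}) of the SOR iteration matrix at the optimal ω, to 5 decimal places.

ρ_SOR = 0.89010

n=53: λ(B_J) = 1 − λ(A)/2 = cos(kπ/54); k=1 gives ρ_J = 0.99831.
√(1−ρ_J²) = |sin(π/54)| = 0.058145
Young: ω* = 2/(1+√(1−ρ_J²)) = 2/(1+0.058145) = 2/1.058145 = 1.89010.
ρ(B_{ω*}) = ω*−1 = 0.89010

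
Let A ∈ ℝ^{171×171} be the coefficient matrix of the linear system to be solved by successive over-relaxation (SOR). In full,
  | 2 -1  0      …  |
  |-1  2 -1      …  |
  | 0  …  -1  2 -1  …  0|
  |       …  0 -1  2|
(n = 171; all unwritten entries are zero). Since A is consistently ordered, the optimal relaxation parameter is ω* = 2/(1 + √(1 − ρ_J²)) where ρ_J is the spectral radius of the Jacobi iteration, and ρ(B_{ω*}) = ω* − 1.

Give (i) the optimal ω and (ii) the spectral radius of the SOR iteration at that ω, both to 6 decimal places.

n=171: λ(B_J) = 1 − λ(A)/2 = cos(kπ/172); k=1 gives ρ_J = 0.999833.
root = sin(π/172) = 0.0182641  (since 1−cos² = sin²).
So ω* = 2/1.0182641 = 1.964127 (Young).
[ρ_SOR] ω* − 1 = 0.964127.

ω* = 1.964127, ρ_SOR = 0.964127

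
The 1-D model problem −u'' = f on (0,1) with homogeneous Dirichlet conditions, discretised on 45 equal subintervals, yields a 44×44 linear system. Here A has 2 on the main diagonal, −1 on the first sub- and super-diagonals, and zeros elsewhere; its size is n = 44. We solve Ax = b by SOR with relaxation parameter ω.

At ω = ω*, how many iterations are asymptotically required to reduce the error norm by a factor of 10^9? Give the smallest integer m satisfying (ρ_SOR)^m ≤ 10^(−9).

spectrum of D⁻¹(L+U) = {cos(kπ/45) : 1≤k≤44}; ρ_J = cos(π/45) = 0.9975641.
√(1−ρ_J²) simplifies to sin(π/45) = 0.0697565.
Young: ω* = 2/(1+√(1−ρ_J²)) = 2/(1+0.0697565) = 2/1.0697565 = 1.8695843.
Hence ρ(B_{ω*}) = 1.8695843 − 1 = 0.8695843.
For 9 digits: m = 9·ln10 / (−ln 0.8695843) = 20.7233/0.13974 = 148.299; round up → m = 149.

m = 149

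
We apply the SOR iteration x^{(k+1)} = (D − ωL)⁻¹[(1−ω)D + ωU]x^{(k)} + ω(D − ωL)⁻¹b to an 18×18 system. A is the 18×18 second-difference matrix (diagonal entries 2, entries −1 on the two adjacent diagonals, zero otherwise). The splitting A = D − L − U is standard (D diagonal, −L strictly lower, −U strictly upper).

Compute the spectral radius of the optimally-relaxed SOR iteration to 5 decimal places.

ρ_SOR = 0.71734

½·tridiag(1,0,1) at n=18: λ_k = cos(kπ/19); max |λ| at k=1 ⇒ ρ_J = cos(π/19) ≈ 0.98636.
1 − cos²(π/19) = sin²(π/19) ⇒ √(1−ρ_J²) = sin(π/19) = 0.164595.
ω* = 2 / (1 + 0.164595) = 2 / 1.164595 ≈ 1.71734.
[ρ_SOR] ω* − 1 = 0.71734.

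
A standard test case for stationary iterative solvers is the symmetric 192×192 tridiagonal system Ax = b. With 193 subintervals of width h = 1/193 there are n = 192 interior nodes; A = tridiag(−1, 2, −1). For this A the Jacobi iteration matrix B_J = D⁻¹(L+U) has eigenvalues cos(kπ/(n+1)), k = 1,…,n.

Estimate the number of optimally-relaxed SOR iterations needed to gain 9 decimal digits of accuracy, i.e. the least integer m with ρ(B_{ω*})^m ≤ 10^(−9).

m = 637

ρ_J = max_k |cos(kπ/193)| = cos(π/193) = 0.9998675
√(1−ρ_J²) simplifies to sin(π/193) = 0.0162770.
ω* = 2 / (1 + 0.0162770) = 2 / 1.0162770 ≈ 1.9679674.
ρ(B_{ω*}) = ω*−1 = 0.9679674
m ≥ 9·ln10 / (−ln 0.9679674) = 636.526; smallest integer m = 637.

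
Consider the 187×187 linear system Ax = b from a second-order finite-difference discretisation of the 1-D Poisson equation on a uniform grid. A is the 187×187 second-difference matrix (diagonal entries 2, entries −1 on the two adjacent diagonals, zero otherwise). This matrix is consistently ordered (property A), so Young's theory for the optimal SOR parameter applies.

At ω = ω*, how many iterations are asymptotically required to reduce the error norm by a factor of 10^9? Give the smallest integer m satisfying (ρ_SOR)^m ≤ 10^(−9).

B_J for the 187×187 system has eigenvalues cos(kπ/188); ρ_J = cos(π/188) = 0.9998604.
√(1 − cos²(π/188)) = sin(π/188) ≈ 0.0167098.
ω* = 2 / (1 + 0.0167098) = 2 / 1.0167098 ≈ 1.9671297.
[ρ_SOR] ω* − 1 = 0.9671297.
m ≥ 9·ln10 / (−ln 0.9671297) = 620.037; smallest integer m = 621.

m = 621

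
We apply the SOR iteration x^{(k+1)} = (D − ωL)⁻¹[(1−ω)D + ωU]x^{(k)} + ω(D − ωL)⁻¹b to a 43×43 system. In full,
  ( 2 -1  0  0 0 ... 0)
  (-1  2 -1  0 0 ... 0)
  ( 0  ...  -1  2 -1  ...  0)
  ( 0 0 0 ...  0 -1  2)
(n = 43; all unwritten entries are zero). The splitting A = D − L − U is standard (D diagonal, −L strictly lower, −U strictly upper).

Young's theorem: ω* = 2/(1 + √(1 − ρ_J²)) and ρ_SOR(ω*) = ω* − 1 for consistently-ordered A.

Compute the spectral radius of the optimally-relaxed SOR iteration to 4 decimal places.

n=43: λ(B_J) = 1 − λ(A)/2 = cos(kπ/44); k=1 gives ρ_J = 0.9975.
√(1 − cos²(π/44)) = sin(π/44) ≈ 0.07134.
So ω* = 2/1.07134 = 1.8668 (Young).
ρ(B_{ω*}) = ω*−1 = 0.8668

ρ_SOR = 0.8668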